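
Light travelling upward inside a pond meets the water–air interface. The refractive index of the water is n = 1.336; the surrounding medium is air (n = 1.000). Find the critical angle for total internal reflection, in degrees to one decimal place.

sin θ_c = n_air / n = 1.000 / 1.336 = 0.7485.
θ_c = arcsin(0.7485) = 48.46°.

48.5°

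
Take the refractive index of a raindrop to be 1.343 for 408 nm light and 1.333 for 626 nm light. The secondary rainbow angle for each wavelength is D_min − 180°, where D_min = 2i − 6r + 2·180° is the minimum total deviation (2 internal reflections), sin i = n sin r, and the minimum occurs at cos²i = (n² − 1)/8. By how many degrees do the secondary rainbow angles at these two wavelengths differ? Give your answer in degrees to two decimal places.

At 408 nm (n = 1.343): cos²i = 0.10046 → i = 71.522°, r = 44.928°, D_min = 233.478°, rainbow angle = 53.478°.
At 626 nm (n = 1.333): cos²i = 0.09711 → i = 71.843°, r = 45.466°, D_min = 230.891°, rainbow angle = 50.891°.
Angular width = |53.478° − 50.891°| = 2.587°.

2.59°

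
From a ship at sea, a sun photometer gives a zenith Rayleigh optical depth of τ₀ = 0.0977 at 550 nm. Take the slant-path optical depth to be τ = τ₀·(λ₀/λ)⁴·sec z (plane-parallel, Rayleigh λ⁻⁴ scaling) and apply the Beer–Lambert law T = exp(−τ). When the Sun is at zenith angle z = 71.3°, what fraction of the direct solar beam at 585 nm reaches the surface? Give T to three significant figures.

sec 71.3° = 3.1190.
τ = 0.0977 × (550/585)⁴ × 3.1190 = 0.0977 × 0.7813 × 3.1190 = 0.2381.
T = exp(−0.2381) = 0.7881.

0.788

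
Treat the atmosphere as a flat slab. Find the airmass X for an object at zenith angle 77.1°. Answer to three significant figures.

X = sec z = 1/cos 77.1° = 1/0.2233 = 4.4793.

4.48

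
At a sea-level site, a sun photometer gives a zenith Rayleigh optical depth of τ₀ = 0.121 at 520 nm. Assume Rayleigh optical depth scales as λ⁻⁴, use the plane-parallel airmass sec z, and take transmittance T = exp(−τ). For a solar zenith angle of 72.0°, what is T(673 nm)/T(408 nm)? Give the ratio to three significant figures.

Airmass: sec 72.0° = 3.2361.
τ(673 nm) = 0.121 × (520/673)⁴ × 3.2361 = 0.121 × 0.3564 × 3.2361 = 0.1396.
τ(408 nm) = 0.121 × (520/408)⁴ × 3.2361 = 0.121 × 2.6386 × 3.2361 = 1.0332.
T(673)/T(408) = exp(τ_B − τ_A) = exp(0.8936) = 2.4440.

2.44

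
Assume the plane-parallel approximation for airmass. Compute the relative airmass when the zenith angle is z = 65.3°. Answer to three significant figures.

2.39

X = sec z = 1/cos 65.3° = 1/0.4179 = 2.3931.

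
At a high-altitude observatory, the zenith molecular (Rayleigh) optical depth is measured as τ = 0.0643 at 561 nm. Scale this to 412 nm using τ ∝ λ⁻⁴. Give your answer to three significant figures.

τ(412 nm) = τ(561 nm) × (561/412)⁴ = 0.0643 × (1.3617)⁴ = 0.0643 × 3.4377 = 0.2210.

0.221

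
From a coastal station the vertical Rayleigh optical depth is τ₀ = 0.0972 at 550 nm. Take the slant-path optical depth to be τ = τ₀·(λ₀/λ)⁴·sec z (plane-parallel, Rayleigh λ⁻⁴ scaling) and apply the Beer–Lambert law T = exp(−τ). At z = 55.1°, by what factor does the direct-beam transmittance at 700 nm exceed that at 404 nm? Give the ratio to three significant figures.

Airmass: sec 55.1° = 1.7478.
τ(700 nm) = 0.0972 × (550/700)⁴ × 1.7478 = 0.0972 × 0.3811 × 1.7478 = 0.0647.
τ(404 nm) = 0.0972 × (550/404)⁴ × 1.7478 = 0.0972 × 3.4350 × 1.7478 = 0.5836.
T(700)/T(404) = exp(τ_B − τ_A) = exp(0.5188) = 1.6800.

1.68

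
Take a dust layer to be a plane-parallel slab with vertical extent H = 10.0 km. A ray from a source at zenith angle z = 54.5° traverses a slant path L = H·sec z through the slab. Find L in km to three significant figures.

sec z = 1/cos 54.5° = 1.7221.
L = 10.0 × 1.7221 = 17.221 km.

17.2 km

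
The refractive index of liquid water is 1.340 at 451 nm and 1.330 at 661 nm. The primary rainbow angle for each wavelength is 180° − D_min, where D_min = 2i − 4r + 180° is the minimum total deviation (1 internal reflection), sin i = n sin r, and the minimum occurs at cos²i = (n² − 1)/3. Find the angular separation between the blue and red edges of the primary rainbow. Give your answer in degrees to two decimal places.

At 451 nm (n = 1.340): cos²i = 0.26520 → i = 59.004°, r = 39.770°, D_min = 138.929°, rainbow angle = 41.071°.
At 661 nm (n = 1.330): cos²i = 0.25630 → i = 59.585°, r = 40.422°, D_min = 137.484°, rainbow angle = 42.516°.
Angular width = |41.071° − 42.516°| = 1.445°.

1.45°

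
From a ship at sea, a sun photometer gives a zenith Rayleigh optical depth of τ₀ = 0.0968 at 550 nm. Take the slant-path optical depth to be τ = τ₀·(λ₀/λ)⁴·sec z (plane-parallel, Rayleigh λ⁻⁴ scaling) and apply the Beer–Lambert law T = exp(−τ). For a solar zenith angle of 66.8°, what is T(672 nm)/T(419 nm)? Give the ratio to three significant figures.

1.86

Airmass: sec 66.8° = 2.5384.
τ(672 nm) = 0.0968 × (550/672)⁴ × 2.5384 = 0.0968 × 0.4487 × 2.5384 = 0.1103.
τ(419 nm) = 0.0968 × (550/419)⁴ × 2.5384 = 0.0968 × 2.9689 × 2.5384 = 0.7295.
T(672)/T(419) = exp(τ_B − τ_A) = exp(0.6193) = 1.8576.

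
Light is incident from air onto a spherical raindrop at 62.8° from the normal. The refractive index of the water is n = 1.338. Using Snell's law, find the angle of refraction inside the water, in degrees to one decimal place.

Snell: sin θ_r = sin θ_i / n = sin 62.8° / 1.338 = 0.8894 / 1.338 = 0.6647.
θ_r = arcsin(0.6647) = 41.66°.

41.7°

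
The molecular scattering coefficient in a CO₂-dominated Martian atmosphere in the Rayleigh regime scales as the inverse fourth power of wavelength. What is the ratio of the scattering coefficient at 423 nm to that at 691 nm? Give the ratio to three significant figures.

7.12

Rayleigh scattering ∝ λ⁻⁴, so the ratio of coefficients is the inverse fourth power of the wavelength ratio.
σ(423)/σ(691) = (691/423)⁴ = (1.6336)⁴ = 7.121.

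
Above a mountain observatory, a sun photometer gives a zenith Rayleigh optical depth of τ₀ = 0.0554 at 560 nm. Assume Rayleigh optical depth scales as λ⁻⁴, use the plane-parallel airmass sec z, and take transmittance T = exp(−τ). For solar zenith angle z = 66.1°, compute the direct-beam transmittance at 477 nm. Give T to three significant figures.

0.771

sec 66.1° = 2.4683.
τ = 0.0554 × (560/477)⁴ × 2.4683 = 0.0554 × 1.8997 × 2.4683 = 0.2598.
T = exp(−0.2598) = 0.7712.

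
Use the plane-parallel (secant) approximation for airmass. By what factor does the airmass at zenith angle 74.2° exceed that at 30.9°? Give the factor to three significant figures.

3.15

X(74.2°)/X(30.9°) = sec 74.2° / sec 30.9° = cos 30.9° / cos 74.2° = 0.8581/0.2723 = 3.1514.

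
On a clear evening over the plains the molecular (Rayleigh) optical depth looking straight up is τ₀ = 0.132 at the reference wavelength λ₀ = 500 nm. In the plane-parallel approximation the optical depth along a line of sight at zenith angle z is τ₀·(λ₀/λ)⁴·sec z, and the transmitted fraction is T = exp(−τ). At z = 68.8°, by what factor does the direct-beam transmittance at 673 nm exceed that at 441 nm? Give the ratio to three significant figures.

Airmass: sec 68.8° = 2.7653.
τ(673 nm) = 0.132 × (500/673)⁴ × 2.7653 = 0.132 × 0.3047 × 2.7653 = 0.1112.
τ(441 nm) = 0.132 × (500/441)⁴ × 2.7653 = 0.132 × 1.6524 × 2.7653 = 0.6032.
T(673)/T(441) = exp(τ_B − τ_A) = exp(0.4920) = 1.6355.

1.64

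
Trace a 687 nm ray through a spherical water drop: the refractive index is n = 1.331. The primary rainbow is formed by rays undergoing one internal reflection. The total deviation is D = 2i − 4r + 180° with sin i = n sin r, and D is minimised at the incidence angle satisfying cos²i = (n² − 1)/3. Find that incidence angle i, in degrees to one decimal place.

59.5°

cos²i = (1.331² − 1)/3 = (1.77156 − 1)/3 = 0.25719.
cos i = 0.50714, so i = 59.527°.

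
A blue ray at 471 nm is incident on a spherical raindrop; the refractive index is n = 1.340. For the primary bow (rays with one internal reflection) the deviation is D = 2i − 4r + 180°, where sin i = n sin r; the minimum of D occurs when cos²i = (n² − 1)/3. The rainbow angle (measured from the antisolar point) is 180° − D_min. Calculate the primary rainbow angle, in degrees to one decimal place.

41.1°

cos²i = (1.79560 − 1)/3 = 0.26520; i = arccos(0.51498) = 59.004°.
sin r = sin 59.004°/1.340 = 0.63971; r = 39.770°.
D_min = 2·59.004° − 4·39.770° + 180° = 138.929°.
Rainbow angle = 180° − D_min = 41.071°.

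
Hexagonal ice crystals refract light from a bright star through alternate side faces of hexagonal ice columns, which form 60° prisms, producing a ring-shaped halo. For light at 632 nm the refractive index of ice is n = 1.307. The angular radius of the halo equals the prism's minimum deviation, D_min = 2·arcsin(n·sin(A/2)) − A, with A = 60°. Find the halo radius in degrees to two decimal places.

21.61°

n·sin(A/2) = 1.307 × sin 30° = 1.307 × 0.5000 = 0.6535.
D_min = 2·arcsin(0.6535) − 60° = 2 × 40.806° − 60° = 21.612°.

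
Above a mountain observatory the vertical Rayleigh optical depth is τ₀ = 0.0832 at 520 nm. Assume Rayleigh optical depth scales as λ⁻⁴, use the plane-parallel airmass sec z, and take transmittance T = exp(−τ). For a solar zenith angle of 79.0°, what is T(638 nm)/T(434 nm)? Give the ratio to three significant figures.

2.03

Airmass: sec 79.0° = 5.2408.
τ(638 nm) = 0.0832 × (520/638)⁴ × 5.2408 = 0.0832 × 0.4413 × 5.2408 = 0.1924.
τ(434 nm) = 0.0832 × (520/434)⁴ × 5.2408 = 0.0832 × 2.0609 × 5.2408 = 0.8986.
T(638)/T(434) = exp(τ_B − τ_A) = exp(0.7062) = 2.0263.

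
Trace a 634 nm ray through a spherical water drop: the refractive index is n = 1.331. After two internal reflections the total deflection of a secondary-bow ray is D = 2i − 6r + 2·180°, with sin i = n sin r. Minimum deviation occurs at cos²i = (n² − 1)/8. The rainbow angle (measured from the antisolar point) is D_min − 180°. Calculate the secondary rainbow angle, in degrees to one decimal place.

cos²i = (1.77156 − 1)/8 = 0.09645; i = arccos(0.31056) = 71.907°.
sin r = sin 71.907°/1.331 = 0.71417; r = 45.575°.
D_min = 2·71.907° − 6·45.575° + 360° = 230.365°.
Rainbow angle = D_min − 180° = 50.365°.

50.4°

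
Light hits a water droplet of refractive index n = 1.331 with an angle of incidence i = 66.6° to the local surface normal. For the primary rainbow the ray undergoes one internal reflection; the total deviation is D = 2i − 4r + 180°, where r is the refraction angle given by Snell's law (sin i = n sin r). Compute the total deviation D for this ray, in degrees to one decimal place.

sin r = sin 66.6° / 1.331 = 0.9178/1.331 = 0.6895; r = 43.59°.
D = 2·66.6° − 4·43.59° + 180° = 133.20° − 174.37° + 180° = 138.83°.

138.8°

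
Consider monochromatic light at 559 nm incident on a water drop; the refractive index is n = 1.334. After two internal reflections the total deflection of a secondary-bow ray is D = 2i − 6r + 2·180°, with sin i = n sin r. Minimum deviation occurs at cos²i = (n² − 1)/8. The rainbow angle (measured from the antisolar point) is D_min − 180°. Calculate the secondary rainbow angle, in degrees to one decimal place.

51.2°

cos²i = (1.77956 − 1)/8 = 0.09744; i = arccos(0.31216) = 71.810°.
sin r = sin 71.810°/1.334 = 0.71217; r = 45.411°.
D_min = 2·71.810° − 6·45.411° + 360° = 231.153°.
Rainbow angle = D_min − 180° = 51.153°.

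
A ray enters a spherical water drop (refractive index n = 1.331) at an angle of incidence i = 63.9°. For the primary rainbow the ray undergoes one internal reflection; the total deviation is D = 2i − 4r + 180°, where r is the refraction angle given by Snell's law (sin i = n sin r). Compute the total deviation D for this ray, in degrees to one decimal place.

sin r = sin 63.9° / 1.331 = 0.8980/1.331 = 0.6747; r = 42.43°.
D = 2·63.9° − 4·42.43° + 180° = 127.80° − 169.72° + 180° = 138.08°.

138.1°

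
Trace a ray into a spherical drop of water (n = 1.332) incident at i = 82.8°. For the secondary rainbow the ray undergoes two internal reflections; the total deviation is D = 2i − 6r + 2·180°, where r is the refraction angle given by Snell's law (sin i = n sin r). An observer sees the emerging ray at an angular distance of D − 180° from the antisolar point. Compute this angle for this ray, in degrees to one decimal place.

sin r = sin 82.8° / 1.332 = 0.9921/1.332 = 0.7448; r = 48.14°.
D = 2·82.8° − 6·48.14° + 2·180° = 165.60° − 288.87° + 360° = 236.73°.
Angle from antisolar point = D − 180° = 56.73°.

56.7°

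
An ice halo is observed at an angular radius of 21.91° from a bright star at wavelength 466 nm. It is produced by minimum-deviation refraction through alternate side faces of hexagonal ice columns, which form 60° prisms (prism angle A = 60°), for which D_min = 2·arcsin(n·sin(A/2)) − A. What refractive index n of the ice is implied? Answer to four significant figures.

1.311

Rearranging: n = sin((D_min + A)/2) / sin(A/2).
(D_min + A)/2 = (21.91° + 60°)/2 = 40.955°.
n = sin 40.955° / sin 30° = 0.6555 / 0.5000 = 1.3109.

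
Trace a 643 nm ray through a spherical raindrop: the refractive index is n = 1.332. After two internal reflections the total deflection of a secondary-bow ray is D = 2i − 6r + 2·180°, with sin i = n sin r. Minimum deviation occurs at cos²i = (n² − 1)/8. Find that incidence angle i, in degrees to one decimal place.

71.9°

cos²i = (1.332² − 1)/8 = (1.77422 − 1)/8 = 0.09678.
cos i = 0.31109, so i = 71.875°.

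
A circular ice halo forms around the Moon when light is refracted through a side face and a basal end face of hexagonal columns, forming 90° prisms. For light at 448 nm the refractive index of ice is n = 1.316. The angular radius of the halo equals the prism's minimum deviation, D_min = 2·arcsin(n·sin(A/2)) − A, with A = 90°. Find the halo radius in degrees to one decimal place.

n·sin(A/2) = 1.316 × sin 45° = 1.316 × 0.7071 = 0.9306.
D_min = 2·arcsin(0.9306) − 90° = 2 × 68.521° − 90° = 47.042°.

47.0°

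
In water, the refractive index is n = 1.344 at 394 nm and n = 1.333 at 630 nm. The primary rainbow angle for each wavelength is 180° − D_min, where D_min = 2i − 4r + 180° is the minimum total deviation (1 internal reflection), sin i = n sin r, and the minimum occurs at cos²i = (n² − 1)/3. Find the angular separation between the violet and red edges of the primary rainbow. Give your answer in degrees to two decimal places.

At 394 nm (n = 1.344): cos²i = 0.26878 → i = 58.772°, r = 39.512°, D_min = 139.495°, rainbow angle = 40.505°.
At 630 nm (n = 1.333): cos²i = 0.25896 → i = 59.410°, r = 40.225°, D_min = 137.922°, rainbow angle = 42.078°.
Angular width = |40.505° − 42.078°| = 1.573°.

1.57°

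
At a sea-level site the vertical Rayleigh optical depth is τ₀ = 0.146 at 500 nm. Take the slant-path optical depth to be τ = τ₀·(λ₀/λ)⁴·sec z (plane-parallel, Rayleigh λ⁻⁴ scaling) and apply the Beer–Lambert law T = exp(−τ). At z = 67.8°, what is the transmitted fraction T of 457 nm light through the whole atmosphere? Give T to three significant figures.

sec 67.8° = 2.6466.
τ = 0.146 × (500/457)⁴ × 2.6466 = 0.146 × 1.4329 × 2.6466 = 0.5537.
T = exp(−0.5537) = 0.5748.

0.575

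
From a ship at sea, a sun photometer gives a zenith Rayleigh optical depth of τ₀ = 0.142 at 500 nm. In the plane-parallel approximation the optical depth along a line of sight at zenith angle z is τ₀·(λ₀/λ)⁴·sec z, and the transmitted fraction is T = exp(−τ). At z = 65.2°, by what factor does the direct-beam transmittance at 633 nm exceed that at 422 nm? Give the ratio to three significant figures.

Airmass: sec 65.2° = 2.3841.
τ(633 nm) = 0.142 × (500/633)⁴ × 2.3841 = 0.142 × 0.3893 × 2.3841 = 0.1318.
τ(422 nm) = 0.142 × (500/422)⁴ × 2.3841 = 0.142 × 1.9707 × 2.3841 = 0.6672.
T(633)/T(422) = exp(τ_B − τ_A) = exp(0.5354) = 1.7081.

1.71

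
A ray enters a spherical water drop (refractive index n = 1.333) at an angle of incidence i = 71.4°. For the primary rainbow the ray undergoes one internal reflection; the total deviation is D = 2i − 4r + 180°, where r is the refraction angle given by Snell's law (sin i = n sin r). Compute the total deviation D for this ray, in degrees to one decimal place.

sin r = sin 71.4° / 1.333 = 0.9478/1.333 = 0.7110; r = 45.32°.
D = 2·71.4° − 4·45.32° + 180° = 142.80° − 181.27° + 180° = 141.53°.

141.5°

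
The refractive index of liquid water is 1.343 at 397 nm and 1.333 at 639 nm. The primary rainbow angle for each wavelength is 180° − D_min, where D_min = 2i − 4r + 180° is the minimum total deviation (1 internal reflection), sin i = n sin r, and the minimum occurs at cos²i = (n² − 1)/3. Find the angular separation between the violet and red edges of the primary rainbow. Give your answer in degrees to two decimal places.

1.43°

At 397 nm (n = 1.343): cos²i = 0.26788 → i = 58.830°, r = 39.577°, D_min = 139.354°, rainbow angle = 40.646°.
At 639 nm (n = 1.333): cos²i = 0.25896 → i = 59.410°, r = 40.225°, D_min = 137.922°, rainbow angle = 42.078°.
Angular width = |40.646° − 42.078°| = 1.432°.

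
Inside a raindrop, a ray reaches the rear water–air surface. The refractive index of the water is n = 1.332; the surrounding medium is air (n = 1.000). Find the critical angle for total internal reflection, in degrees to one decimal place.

sin θ_c = n_air / n = 1.000 / 1.332 = 0.7508.
θ_c = arcsin(0.7508) = 48.66°.

48.7°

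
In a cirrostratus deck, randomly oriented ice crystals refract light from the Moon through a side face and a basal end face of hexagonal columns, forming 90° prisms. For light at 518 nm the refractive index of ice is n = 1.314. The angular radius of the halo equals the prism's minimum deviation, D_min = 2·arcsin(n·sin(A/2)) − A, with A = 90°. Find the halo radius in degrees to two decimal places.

n·sin(A/2) = 1.314 × sin 45° = 1.314 × 0.7071 = 0.9291.
D_min = 2·arcsin(0.9291) − 90° = 2 × 68.301° − 90° = 46.602°.

46.60°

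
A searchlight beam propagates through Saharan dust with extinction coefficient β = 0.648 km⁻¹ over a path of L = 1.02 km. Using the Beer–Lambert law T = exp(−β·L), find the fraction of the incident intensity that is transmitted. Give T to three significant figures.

τ = β·L = 0.648 × 1.02 = 0.6610.
T = exp(−0.6610) = 0.5164.

0.516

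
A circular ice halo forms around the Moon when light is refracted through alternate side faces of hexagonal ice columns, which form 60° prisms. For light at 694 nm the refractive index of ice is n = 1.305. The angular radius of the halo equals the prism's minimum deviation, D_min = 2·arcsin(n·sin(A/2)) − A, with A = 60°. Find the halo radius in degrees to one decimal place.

21.5°

n·sin(A/2) = 1.305 × sin 30° = 1.305 × 0.5000 = 0.6525.
D_min = 2·arcsin(0.6525) − 60° = 2 × 40.730° − 60° = 21.461°.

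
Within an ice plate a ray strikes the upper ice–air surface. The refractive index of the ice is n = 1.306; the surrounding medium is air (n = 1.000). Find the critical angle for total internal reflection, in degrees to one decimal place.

sin θ_c = n_air / n = 1.000 / 1.306 = 0.7657.
θ_c = arcsin(0.7657) = 49.97°.

50.0°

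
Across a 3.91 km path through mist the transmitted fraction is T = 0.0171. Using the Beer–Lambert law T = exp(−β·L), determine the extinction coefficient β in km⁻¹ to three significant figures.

Beer–Lambert: T = exp(−βL) ⇒ β = −ln(T)/L = −ln(0.0171)/3.91 = 4.0687/3.91 = 1.041 km⁻¹.

1.04 km⁻¹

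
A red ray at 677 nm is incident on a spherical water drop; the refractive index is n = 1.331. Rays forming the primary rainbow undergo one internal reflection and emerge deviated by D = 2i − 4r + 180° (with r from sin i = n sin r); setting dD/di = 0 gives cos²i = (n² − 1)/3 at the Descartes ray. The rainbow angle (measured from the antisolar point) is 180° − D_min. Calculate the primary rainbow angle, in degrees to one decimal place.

cos²i = (1.77156 − 1)/3 = 0.25719; i = arccos(0.50714) = 59.527°.
sin r = sin 59.527°/1.331 = 0.64753; r = 40.356°.
D_min = 2·59.527° − 4·40.356° + 180° = 137.630°.
Rainbow angle = 180° − D_min = 42.370°.

42.4°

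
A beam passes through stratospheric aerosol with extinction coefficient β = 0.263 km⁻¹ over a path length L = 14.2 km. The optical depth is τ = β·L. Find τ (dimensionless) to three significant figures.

3.73

τ = β·L = 0.263 × 14.2 = 3.7346.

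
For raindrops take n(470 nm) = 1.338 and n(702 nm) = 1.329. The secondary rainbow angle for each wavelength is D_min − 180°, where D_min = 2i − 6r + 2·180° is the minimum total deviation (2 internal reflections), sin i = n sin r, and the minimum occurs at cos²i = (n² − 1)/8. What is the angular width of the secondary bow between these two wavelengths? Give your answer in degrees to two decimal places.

At 470 nm (n = 1.338): cos²i = 0.09878 → i = 71.682°, r = 45.195°, D_min = 232.193°, rainbow angle = 52.193°.
At 702 nm (n = 1.329): cos²i = 0.09578 → i = 71.972°, r = 45.685°, D_min = 229.837°, rainbow angle = 49.837°.
Angular width = |52.193° − 49.837°| = 2.356°.

2.36°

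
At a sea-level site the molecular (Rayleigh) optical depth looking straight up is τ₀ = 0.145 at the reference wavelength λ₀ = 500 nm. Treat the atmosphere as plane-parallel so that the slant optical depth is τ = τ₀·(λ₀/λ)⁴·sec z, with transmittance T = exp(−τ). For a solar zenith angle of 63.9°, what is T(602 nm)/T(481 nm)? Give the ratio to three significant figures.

1.26

Airmass: sec 63.9° = 2.2730.
τ(602 nm) = 0.145 × (500/602)⁴ × 2.2730 = 0.145 × 0.4759 × 2.2730 = 0.1568.
τ(481 nm) = 0.145 × (500/481)⁴ × 2.2730 = 0.145 × 1.1676 × 2.2730 = 0.3848.
T(602)/T(481) = exp(τ_B − τ_A) = exp(0.2280) = 1.2561.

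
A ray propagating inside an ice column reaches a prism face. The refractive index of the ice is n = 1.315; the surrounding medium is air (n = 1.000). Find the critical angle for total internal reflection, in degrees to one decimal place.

49.5°

sin θ_c = n_air / n = 1.000 / 1.315 = 0.7605.
θ_c = arcsin(0.7605) = 49.50°.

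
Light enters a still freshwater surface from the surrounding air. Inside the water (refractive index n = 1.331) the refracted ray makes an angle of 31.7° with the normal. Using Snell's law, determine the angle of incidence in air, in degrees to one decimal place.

44.4°

Snell: sin θ_i = n · sin θ_r = 1.331 × sin 31.7° = 1.331 × 0.5255 = 0.6994.
θ_i = arcsin(0.6994) = 44.38°.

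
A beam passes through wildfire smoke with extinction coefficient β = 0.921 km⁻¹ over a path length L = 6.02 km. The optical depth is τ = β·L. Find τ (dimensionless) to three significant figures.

5.54

τ = β·L = 0.921 × 6.02 = 5.5444.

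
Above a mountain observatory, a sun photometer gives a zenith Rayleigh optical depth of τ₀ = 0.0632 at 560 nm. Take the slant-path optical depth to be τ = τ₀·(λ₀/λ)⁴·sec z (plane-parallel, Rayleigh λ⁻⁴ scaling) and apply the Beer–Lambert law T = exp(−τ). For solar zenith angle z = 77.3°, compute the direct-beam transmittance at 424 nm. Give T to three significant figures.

sec 77.3° = 4.5486.
τ = 0.0632 × (560/424)⁴ × 4.5486 = 0.0632 × 3.0429 × 4.5486 = 0.8748.
T = exp(−0.8748) = 0.4170.

0.417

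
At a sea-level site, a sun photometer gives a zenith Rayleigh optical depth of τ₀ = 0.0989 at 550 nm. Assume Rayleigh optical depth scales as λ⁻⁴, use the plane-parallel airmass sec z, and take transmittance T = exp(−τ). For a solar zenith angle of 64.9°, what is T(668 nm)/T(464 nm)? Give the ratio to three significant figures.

1.42

Airmass: sec 64.9° = 2.3574.
τ(668 nm) = 0.0989 × (550/668)⁴ × 2.3574 = 0.0989 × 0.4596 × 2.3574 = 0.1071.
τ(464 nm) = 0.0989 × (550/464)⁴ × 2.3574 = 0.0989 × 1.9741 × 2.3574 = 0.4603.
T(668)/T(464) = exp(τ_B − τ_A) = exp(0.3531) = 1.4235.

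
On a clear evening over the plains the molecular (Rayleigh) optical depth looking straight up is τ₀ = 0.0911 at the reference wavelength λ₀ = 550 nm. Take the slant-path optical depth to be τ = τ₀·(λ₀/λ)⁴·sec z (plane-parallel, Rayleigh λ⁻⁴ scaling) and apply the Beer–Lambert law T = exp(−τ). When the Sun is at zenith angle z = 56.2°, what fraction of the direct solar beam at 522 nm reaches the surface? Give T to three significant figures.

sec 56.2° = 1.7976.
τ = 0.0911 × (550/522)⁴ × 1.7976 = 0.0911 × 1.2324 × 1.7976 = 0.2018.
T = exp(−0.2018) = 0.8172.

0.817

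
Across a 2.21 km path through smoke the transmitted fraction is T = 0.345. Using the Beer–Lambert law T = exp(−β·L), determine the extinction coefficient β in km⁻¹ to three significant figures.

Beer–Lambert: T = exp(−βL) ⇒ β = −ln(T)/L = −ln(0.345)/2.21 = 1.0642/2.21 = 0.4815 km⁻¹.

0.482 km⁻¹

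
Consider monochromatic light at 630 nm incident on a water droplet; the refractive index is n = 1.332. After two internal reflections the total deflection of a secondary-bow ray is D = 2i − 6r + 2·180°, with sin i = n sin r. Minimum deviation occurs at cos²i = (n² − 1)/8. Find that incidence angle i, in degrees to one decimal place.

71.9°

cos²i = (1.332² − 1)/8 = (1.77422 − 1)/8 = 0.09678.
cos i = 0.31109, so i = 71.875°.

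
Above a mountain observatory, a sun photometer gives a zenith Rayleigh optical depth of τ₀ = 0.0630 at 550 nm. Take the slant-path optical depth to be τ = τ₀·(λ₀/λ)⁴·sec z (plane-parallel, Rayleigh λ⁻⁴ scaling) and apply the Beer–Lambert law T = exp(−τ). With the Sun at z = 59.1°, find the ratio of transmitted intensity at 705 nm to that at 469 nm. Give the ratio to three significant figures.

1.21

Airmass: sec 59.1° = 1.9473.
τ(705 nm) = 0.0630 × (550/705)⁴ × 1.9473 = 0.0630 × 0.3704 × 1.9473 = 0.0454.
τ(469 nm) = 0.0630 × (550/469)⁴ × 1.9473 = 0.0630 × 1.8913 × 1.9473 = 0.2320.
T(705)/T(469) = exp(τ_B − τ_A) = exp(0.1866) = 1.2051.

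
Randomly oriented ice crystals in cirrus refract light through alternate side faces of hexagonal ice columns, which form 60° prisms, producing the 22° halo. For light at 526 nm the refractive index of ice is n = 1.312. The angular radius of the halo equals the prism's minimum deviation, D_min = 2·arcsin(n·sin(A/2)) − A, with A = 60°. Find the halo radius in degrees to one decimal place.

n·sin(A/2) = 1.312 × sin 30° = 1.312 × 0.5000 = 0.6560.
D_min = 2·arcsin(0.6560) − 60° = 2 × 40.996° − 60° = 21.991°.

22.0°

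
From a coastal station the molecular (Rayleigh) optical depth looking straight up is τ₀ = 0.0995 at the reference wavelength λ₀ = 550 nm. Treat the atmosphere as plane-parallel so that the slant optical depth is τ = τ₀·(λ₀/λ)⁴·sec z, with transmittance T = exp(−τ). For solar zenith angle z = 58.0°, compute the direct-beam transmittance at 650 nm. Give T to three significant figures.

sec 58.0° = 1.8871.
τ = 0.0995 × (550/650)⁴ × 1.8871 = 0.0995 × 0.5126 × 1.8871 = 0.0963.
T = exp(−0.0963) = 0.9082.

0.908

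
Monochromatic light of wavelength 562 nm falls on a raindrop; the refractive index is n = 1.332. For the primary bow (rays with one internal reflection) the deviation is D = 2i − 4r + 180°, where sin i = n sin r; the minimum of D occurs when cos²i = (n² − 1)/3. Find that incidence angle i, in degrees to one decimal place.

59.5°

cos²i = (1.332² − 1)/3 = (1.77422 − 1)/3 = 0.25807.
cos i = 0.50801, so i = 59.469°.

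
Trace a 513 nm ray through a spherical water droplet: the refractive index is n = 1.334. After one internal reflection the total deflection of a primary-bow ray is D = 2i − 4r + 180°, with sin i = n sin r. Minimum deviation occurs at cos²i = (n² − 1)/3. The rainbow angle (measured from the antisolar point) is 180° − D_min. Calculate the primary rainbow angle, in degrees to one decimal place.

41.9°

cos²i = (1.77956 − 1)/3 = 0.25985; i = arccos(0.50976) = 59.352°.
sin r = sin 59.352°/1.334 = 0.64492; r = 40.159°.
D_min = 2·59.352° − 4·40.159° + 180° = 138.067°.
Rainbow angle = 180° − D_min = 41.933°.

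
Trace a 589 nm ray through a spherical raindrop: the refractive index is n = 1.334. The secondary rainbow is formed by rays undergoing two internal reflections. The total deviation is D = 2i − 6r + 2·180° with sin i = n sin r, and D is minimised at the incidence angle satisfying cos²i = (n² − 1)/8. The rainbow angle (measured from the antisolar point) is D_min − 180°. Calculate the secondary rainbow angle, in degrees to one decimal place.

cos²i = (1.77956 − 1)/8 = 0.09744; i = arccos(0.31216) = 71.810°.
sin r = sin 71.810°/1.334 = 0.71217; r = 45.411°.
D_min = 2·71.810° − 6·45.411° + 360° = 231.153°.
Rainbow angle = D_min − 180° = 51.153°.

51.2°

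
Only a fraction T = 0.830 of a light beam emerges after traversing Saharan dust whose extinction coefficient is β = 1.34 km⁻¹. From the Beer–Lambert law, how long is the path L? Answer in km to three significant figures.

Beer–Lambert: T = exp(−βL) ⇒ L = −ln(T)/β = −ln(0.830)/1.34 = 0.1863/1.34 = 0.1391 km.

0.139 km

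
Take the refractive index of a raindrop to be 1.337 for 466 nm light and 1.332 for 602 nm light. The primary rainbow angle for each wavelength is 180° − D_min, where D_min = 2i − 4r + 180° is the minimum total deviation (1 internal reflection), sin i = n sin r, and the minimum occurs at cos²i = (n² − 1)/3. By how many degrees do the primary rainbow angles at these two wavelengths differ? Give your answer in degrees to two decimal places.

At 466 nm (n = 1.337): cos²i = 0.26252 → i = 59.178°, r = 39.964°, D_min = 138.500°, rainbow angle = 41.500°.
At 602 nm (n = 1.332): cos²i = 0.25807 → i = 59.469°, r = 40.290°, D_min = 137.776°, rainbow angle = 42.224°.
Angular width = |41.500° − 42.224°| = 0.724°.

0.72°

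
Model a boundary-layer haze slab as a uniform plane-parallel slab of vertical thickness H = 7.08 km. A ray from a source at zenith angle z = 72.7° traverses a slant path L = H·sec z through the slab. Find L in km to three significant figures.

sec z = 1/cos 72.7° = 3.3628.
L = 7.08 × 3.3628 = 23.808 km.

23.8 km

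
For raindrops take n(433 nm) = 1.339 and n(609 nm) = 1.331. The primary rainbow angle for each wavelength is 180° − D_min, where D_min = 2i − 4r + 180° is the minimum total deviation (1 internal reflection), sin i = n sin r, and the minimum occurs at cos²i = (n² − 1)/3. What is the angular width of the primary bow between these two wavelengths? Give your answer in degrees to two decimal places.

1.16°

At 433 nm (n = 1.339): cos²i = 0.26431 → i = 59.062°, r = 39.834°, D_min = 138.786°, rainbow angle = 41.214°.
At 609 nm (n = 1.331): cos²i = 0.25719 → i = 59.527°, r = 40.356°, D_min = 137.630°, rainbow angle = 42.370°.
Angular width = |41.214° − 42.370°| = 1.156°.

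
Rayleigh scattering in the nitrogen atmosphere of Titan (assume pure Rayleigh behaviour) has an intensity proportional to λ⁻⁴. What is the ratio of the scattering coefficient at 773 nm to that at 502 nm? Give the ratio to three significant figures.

Rayleigh scattering ∝ λ⁻⁴, so the ratio of coefficients is the inverse fourth power of the wavelength ratio.
σ(773)/σ(502) = (502/773)⁴ = (0.6494)⁴ = 0.1779.

0.178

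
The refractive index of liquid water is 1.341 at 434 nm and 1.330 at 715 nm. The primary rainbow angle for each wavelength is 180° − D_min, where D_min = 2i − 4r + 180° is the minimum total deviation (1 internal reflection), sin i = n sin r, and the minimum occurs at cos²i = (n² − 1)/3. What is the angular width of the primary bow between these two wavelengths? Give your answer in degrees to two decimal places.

1.59°

At 434 nm (n = 1.341): cos²i = 0.26609 → i = 58.946°, r = 39.705°, D_min = 139.071°, rainbow angle = 40.929°.
At 715 nm (n = 1.330): cos²i = 0.25630 → i = 59.585°, r = 40.422°, D_min = 137.484°, rainbow angle = 42.516°.
Angular width = |40.929° − 42.516°| = 1.588°.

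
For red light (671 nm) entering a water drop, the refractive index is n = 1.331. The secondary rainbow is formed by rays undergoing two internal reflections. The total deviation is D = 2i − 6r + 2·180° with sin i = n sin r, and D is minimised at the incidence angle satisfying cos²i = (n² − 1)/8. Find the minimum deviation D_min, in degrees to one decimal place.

230.4°

cos²i = (1.77156 − 1)/8 = 0.09645; i = arccos(0.31056) = 71.907°.
sin r = sin 71.907°/1.331 = 0.71417; r = 45.575°.
D_min = 2·71.907° − 6·45.575° + 360° = 230.365°.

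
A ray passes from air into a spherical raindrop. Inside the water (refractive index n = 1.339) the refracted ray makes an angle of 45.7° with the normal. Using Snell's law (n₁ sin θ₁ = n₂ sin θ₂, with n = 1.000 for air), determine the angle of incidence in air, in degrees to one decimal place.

Snell: sin θ_i = n · sin θ_r = 1.339 × sin 45.7° = 1.339 × 0.7157 = 0.9583.
θ_i = arcsin(0.9583) = 73.40°.

73.4°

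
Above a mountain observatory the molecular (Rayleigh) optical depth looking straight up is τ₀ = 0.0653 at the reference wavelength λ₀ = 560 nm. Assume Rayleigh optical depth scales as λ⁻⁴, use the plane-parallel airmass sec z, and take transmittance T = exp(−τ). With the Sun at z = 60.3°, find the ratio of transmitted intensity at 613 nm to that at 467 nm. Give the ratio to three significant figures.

1.20

Airmass: sec 60.3° = 2.0183.
τ(613 nm) = 0.0653 × (560/613)⁴ × 2.0183 = 0.0653 × 0.6965 × 2.0183 = 0.0918.
τ(467 nm) = 0.0653 × (560/467)⁴ × 2.0183 = 0.0653 × 2.0677 × 2.0183 = 0.2725.
T(613)/T(467) = exp(τ_B − τ_A) = exp(0.1807) = 1.1981.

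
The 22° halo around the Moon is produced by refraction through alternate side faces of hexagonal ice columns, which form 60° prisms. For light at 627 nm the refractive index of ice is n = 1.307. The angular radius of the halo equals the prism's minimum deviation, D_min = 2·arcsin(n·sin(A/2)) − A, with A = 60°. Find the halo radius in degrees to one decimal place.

n·sin(A/2) = 1.307 × sin 30° = 1.307 × 0.5000 = 0.6535.
D_min = 2·arcsin(0.6535) − 60° = 2 × 40.806° − 60° = 21.612°.

21.6°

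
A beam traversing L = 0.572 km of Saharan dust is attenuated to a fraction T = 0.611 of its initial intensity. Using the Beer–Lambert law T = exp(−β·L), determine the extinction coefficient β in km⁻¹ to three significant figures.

0.861 km⁻¹

Beer–Lambert: T = exp(−βL) ⇒ β = −ln(T)/L = −ln(0.611)/0.572 = 0.4927/0.572 = 0.8613 km⁻¹.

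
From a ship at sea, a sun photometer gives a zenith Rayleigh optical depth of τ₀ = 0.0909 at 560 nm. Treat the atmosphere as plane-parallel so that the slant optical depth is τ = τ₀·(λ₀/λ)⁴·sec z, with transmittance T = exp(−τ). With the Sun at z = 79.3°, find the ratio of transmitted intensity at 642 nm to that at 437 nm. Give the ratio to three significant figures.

Airmass: sec 79.3° = 5.3860.
τ(642 nm) = 0.0909 × (560/642)⁴ × 5.3860 = 0.0909 × 0.5789 × 5.3860 = 0.2834.
τ(437 nm) = 0.0909 × (560/437)⁴ × 5.3860 = 0.0909 × 2.6967 × 5.3860 = 1.3203.
T(642)/T(437) = exp(τ_B − τ_A) = exp(1.0368) = 2.8202.

2.82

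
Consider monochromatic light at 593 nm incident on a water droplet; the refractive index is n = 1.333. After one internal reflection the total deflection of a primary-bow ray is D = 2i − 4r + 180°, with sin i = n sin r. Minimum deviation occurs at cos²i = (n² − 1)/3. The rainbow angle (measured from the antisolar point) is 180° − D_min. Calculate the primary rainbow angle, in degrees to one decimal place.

cos²i = (1.77689 − 1)/3 = 0.25896; i = arccos(0.50888) = 59.410°.
sin r = sin 59.410°/1.333 = 0.64579; r = 40.225°.
D_min = 2·59.410° − 4·40.225° + 180° = 137.922°.
Rainbow angle = 180° − D_min = 42.078°.

42.1°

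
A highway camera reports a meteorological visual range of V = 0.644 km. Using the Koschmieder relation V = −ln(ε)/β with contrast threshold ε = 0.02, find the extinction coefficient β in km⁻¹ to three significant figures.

β = −ln(0.02) / V = 3.912 / 0.644 = 6.0746 km⁻¹.

6.07 km⁻¹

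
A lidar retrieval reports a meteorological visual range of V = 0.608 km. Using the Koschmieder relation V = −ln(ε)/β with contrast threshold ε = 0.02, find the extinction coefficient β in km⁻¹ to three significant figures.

β = −ln(0.02) / V = 3.912 / 0.608 = 6.4342 km⁻¹.

6.43 km⁻¹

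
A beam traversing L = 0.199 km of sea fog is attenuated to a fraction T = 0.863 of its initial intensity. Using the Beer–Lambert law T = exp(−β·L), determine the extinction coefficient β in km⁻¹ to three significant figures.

0.740 km⁻¹

Beer–Lambert: T = exp(−βL) ⇒ β = −ln(T)/L = −ln(0.863)/0.199 = 0.1473/0.199 = 0.7404 km⁻¹.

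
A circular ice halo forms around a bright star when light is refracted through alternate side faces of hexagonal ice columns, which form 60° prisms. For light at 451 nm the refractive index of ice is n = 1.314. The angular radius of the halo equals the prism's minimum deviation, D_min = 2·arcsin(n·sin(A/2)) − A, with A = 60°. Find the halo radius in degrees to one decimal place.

n·sin(A/2) = 1.314 × sin 30° = 1.314 × 0.5000 = 0.6570.
D_min = 2·arcsin(0.6570) − 60° = 2 × 41.071° − 60° = 22.143°.

22.1°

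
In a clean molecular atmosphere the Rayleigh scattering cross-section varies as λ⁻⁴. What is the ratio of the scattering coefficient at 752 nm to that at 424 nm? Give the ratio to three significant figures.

Rayleigh scattering ∝ λ⁻⁴, so the ratio of coefficients is the inverse fourth power of the wavelength ratio.
σ(752)/σ(424) = (424/752)⁴ = (0.5638)⁴ = 0.1011.

0.101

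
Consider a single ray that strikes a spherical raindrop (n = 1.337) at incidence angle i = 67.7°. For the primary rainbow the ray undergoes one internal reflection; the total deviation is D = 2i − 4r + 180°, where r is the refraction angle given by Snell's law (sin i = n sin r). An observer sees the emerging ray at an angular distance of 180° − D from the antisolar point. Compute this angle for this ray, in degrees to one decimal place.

39.8°

sin r = sin 67.7° / 1.337 = 0.9252/1.337 = 0.6920; r = 43.79°.
D = 2·67.7° − 4·43.79° + 180° = 135.40° − 175.16° + 180° = 140.24°.
Angle from antisolar point = 180° − D = 39.76°.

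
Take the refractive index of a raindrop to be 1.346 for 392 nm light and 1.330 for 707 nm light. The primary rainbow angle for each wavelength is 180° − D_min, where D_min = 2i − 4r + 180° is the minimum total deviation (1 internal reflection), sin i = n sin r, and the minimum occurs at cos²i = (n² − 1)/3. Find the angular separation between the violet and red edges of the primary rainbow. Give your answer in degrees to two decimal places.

2.29°

At 392 nm (n = 1.346): cos²i = 0.27057 → i = 58.657°, r = 39.384°, D_min = 139.775°, rainbow angle = 40.225°.
At 707 nm (n = 1.330): cos²i = 0.25630 → i = 59.585°, r = 40.422°, D_min = 137.484°, rainbow angle = 42.516°.
Angular width = |40.225° − 42.516°| = 2.292°.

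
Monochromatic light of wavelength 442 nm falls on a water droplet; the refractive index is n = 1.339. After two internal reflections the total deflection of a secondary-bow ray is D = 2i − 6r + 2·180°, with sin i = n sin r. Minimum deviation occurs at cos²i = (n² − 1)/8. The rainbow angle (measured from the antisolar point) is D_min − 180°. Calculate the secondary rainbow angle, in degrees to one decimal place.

52.5°

cos²i = (1.79292 − 1)/8 = 0.09912; i = arccos(0.31483) = 71.650°.
sin r = sin 71.650°/1.339 = 0.70885; r = 45.141°.
D_min = 2·71.650° − 6·45.141° + 360° = 232.451°.
Rainbow angle = D_min − 180° = 52.451°.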